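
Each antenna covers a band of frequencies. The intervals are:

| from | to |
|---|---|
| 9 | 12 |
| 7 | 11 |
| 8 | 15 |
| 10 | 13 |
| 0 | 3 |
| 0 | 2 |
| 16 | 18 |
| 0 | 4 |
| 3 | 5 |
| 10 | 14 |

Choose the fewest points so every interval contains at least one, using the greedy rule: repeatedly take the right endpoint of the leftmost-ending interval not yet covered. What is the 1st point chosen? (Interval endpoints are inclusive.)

2

Sort by right endpoint; whenever an interval is uncovered, place a point at its right end.
By right end: [0,2]  [0,3]  [0,4]  [3,5]  [7,11]  [9,12]  [10,13]  [10,14]  [8,15]  [16,18]
[0,2] uncovered → point at 2; [3,5] uncovered → point at 5; [7,11] uncovered → point at 11; [16,18] uncovered → point at 18.
Points: 2, 5, 11, 18 (4 total).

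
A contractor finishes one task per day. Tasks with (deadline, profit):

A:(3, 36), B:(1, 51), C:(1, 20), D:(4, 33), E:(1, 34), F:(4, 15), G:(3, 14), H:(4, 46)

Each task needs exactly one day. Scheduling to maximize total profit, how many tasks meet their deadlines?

4

Sort by profit descending; place each in the latest free slot ≤ its deadline.
By profit: B(d1,51), H(d4,46), A(d3,36), E(d1,34), D(d4,33), C(d1,20), F(d4,15), G(d3,14)
B→slot 1; H→slot 4; A→slot 3; E skipped; D→slot 2; C skipped; F skipped; G skipped.
4 of 8 scheduled.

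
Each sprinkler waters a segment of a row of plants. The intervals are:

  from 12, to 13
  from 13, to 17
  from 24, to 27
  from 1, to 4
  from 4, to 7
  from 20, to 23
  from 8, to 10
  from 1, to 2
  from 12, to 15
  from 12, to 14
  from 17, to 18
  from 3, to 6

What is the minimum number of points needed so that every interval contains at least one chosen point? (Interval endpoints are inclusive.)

Process intervals by earliest right end; each time one isn't hit yet, stab at its right endpoint.
Sorted: [1,2] [1,4] [3,6] [4,7] [8,10] [12,13] [12,14] [12,15] [13,17] [17,18] [20,23] [24,27]
{[1,2],[1,4]} hit by 2; {[3,6],[4,7]} hit by 6; {[8,10]} hit by 10; {[12,13],[12,14],[12,15],[13,17]} hit by 13; {[17,18]} hit by 18; {[20,23]} hit by 23; {[24,27]} hit by 27.
Points: 2, 6, 10, 13, 18, 23, 27 (7 total).

7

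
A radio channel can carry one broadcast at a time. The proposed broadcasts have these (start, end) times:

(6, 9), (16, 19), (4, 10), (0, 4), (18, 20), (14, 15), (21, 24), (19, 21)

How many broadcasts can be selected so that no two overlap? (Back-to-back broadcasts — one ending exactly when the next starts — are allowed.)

6

Sort by end time and greedily take each interval whose start is ≥ the last chosen end.
By end time: (0,4), (6,9), (4,10), (14,15), (16,19), (18,20), (19,21), (21,24).
Pick (0,4); next start ≥ 4 → (6,9); next start ≥ 9 → (14,15); next start ≥ 15 → (16,19); next start ≥ 19 → (19,21); next start ≥ 21 → (21,24).
Selected 6 broadcasts.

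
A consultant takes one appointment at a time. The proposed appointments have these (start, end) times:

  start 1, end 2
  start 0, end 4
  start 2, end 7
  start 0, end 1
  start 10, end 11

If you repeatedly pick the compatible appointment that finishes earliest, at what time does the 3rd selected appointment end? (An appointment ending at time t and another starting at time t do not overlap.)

7

Greedy by earliest finish: after sorting by end time, pick each interval compatible with the last pick.
Sorted by end: (0,1)  (1,2)  (0,4)  (2,7)  (10,11)
take (0,1); take (1,2); take (2,7); take (10,11).
Selected: (0,1) (1,2) (2,7) (10,11)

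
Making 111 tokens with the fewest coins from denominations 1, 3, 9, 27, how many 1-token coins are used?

0

Greedy: take as many of the largest coin as possible, then repeat with the remainder.
111 − 4×27→3 − 1×3→0
Count of 1: 0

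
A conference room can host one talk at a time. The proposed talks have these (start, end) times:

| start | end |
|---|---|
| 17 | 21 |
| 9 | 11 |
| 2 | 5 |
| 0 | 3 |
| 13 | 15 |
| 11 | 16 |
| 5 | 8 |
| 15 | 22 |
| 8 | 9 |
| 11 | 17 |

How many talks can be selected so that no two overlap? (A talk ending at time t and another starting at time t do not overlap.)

Sort by end time and greedily take each interval whose start is ≥ the last chosen end.
Sorted by end: (0,3)  (2,5)  (5,8)  (8,9)  (9,11)  (13,15)  (11,16)  (11,17)  (17,21)  (15,22)
take (0,3); skip (2,5); take (5,8); take (8,9); take (9,11); take (13,15); take (17,21).
Selected 6 talks.

6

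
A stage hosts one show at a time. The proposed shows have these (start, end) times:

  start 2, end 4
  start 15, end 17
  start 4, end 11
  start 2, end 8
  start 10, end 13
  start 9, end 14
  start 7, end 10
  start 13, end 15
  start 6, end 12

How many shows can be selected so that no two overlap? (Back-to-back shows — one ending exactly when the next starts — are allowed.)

Sort by end time and greedily take each interval whose start is ≥ the last chosen end.
By end time: (2,4), (2,8), (7,10), (4,11), (6,12), (10,13), (9,14), (13,15), (15,17).
Pick (2,4); next start ≥ 4 → (7,10); next start ≥ 10 → (10,13); next start ≥ 13 → (13,15); next start ≥ 15 → (15,17).
Selected 5 shows.

5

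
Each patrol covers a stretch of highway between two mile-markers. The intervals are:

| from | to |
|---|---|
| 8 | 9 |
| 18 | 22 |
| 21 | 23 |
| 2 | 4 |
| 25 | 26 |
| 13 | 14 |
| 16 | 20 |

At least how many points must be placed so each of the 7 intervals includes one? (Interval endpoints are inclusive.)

Sort by right endpoint; whenever an interval is uncovered, place a point at its right end.
Sorted: [2,4] [8,9] [13,14] [16,20] [18,22] [21,23] [25,26]
{[2,4]} hit by 4; {[8,9]} hit by 9; {[13,14]} hit by 14; {[16,20],[18,22]} hit by 20; {[21,23]} hit by 23; {[25,26]} hit by 26.
Points: 4, 9, 14, 20, 23, 26 (6 total).

6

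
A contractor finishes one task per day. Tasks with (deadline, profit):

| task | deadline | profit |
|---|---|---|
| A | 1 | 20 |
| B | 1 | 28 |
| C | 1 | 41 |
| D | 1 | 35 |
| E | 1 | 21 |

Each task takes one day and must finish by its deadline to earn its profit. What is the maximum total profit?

41

Take jobs in profit order; each goes to the latest open slot no later than its deadline.
Profit order: C=41 D=35 B=28 E=21 A=20
Assign: C→slot 1, D skipped, B skipped, E skipped, A skipped.
Slots: [1:C]
Profit = 41 = 41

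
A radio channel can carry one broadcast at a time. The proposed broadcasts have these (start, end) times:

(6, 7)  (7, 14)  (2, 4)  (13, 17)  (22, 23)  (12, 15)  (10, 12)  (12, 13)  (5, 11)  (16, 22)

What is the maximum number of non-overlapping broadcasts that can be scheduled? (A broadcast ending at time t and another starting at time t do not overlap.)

6

Order by finish time; keep every interval that doesn't clash with the previous kept one.
By end time: (2,4), (6,7), (5,11), (10,12), (12,13), (7,14), (12,15), (13,17), (16,22), (22,23).
Pick (2,4); next start ≥ 4 → (6,7); next start ≥ 7 → (10,12); next start ≥ 12 → (12,13); next start ≥ 13 → (13,17); next start ≥ 17 → (22,23).
Selected 6 broadcasts.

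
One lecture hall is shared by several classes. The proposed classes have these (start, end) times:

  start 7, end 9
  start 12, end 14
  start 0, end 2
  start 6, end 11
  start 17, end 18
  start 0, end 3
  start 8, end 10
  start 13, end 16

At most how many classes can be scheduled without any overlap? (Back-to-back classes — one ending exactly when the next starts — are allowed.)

By end time: (0,2), (0,3), (7,9), (8,10), (6,11), (12,14), (13,16), (17,18).
Pick (0,2); next start ≥ 2 → (7,9); next start ≥ 9 → (12,14); next start ≥ 14 → (17,18).
Selected 4 classes.

4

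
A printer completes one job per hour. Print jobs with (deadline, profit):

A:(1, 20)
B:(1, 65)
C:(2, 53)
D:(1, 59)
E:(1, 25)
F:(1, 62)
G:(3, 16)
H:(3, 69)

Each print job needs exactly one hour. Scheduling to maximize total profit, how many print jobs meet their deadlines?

Sort by profit descending; place each in the latest free slot ≤ its deadline.
By profit: H(d3,69), B(d1,65), F(d1,62), D(d1,59), C(d2,53), E(d1,25), A(d1,20), G(d3,16)
H→slot 3; B→slot 1; F skipped; D skipped; C→slot 2; E skipped; A skipped; G skipped.
3 of 8 scheduled.

3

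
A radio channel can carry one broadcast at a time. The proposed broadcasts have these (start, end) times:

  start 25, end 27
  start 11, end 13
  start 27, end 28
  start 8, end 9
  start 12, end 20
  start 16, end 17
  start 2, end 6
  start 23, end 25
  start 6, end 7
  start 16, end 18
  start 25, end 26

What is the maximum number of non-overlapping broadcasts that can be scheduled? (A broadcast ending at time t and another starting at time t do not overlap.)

8

By end time: (2,6), (6,7), (8,9), (11,13), (16,17), (16,18), (12,20), (23,25), (25,26), (25,27), (27,28).
Pick (2,6); next start ≥ 6 → (6,7); next start ≥ 7 → (8,9); next start ≥ 9 → (11,13); next start ≥ 13 → (16,17); next start ≥ 17 → (23,25); next start ≥ 25 → (25,26); next start ≥ 26 → (27,28).
Selected 8 broadcasts.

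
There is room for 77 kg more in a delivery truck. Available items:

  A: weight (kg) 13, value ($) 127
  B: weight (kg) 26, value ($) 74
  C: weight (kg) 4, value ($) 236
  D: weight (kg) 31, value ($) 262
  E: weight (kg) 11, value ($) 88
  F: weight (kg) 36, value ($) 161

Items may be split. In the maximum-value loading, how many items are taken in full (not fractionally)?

4

Greedy by value/weight ratio, highest first.
Order: C (236/4=59.00) > A (127/13=9.77) > D (262/31=8.45) > E (88/11=8.00) > F (161/36=4.47) > B (74/26=2.85)
Fill: take C (4 @ 236) → take A (13 @ 127) → take D (31 @ 262) → take E (11 @ 88) → take 18/36 of F → 80.50; 77/77 used.
4 item(s) taken whole; one partial (take 18/36 of F).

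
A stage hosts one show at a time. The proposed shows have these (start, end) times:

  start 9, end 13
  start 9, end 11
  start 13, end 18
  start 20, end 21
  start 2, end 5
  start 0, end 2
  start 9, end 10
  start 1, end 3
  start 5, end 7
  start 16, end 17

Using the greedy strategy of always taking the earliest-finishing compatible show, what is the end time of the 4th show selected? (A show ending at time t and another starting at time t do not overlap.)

10

Order by finish time; keep every interval that doesn't clash with the previous kept one.
By end time: (0,2), (1,3), (2,5), (5,7), (9,10), (9,11), (9,13), (16,17), (13,18), (20,21).
Pick (0,2); next start ≥ 2 → (2,5); next start ≥ 5 → (5,7); next start ≥ 7 → (9,10); next start ≥ 10 → (16,17); next start ≥ 17 → (20,21).
Selected: (0,2) (2,5) (5,7) (9,10) (16,17) (20,21)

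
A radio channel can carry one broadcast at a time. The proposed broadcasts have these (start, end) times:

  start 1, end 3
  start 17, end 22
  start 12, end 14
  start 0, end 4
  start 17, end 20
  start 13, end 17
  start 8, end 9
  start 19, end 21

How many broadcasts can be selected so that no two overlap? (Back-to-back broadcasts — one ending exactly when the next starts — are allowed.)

4

Greedy by earliest finish: after sorting by end time, pick each interval compatible with the last pick.
Sorted by end: (1,3)  (0,4)  (8,9)  (12,14)  (13,17)  (17,20)  (19,21)  (17,22)
take (1,3); skip (0,4); take (8,9); take (12,14); take (17,20); skip (17,22).
Selected 4 broadcasts.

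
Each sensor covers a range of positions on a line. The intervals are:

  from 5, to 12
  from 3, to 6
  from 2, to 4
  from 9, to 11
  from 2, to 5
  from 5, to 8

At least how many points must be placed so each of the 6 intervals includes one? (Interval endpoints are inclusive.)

Sort by right endpoint; whenever an interval is uncovered, place a point at its right end.
Sorted: [2,4] [2,5] [3,6] [5,8] [9,11] [5,12]
{[2,4],[2,5],[3,6]} hit by 4; {[5,8]} hit by 8; {[9,11],[5,12]} hit by 11.
Points: 4, 8, 11 (3 total).

3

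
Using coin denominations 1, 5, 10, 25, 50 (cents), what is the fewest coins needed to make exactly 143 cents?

8

Greedy: take as many of the largest coin as possible, then repeat with the remainder.
143 = 2×50 + 1×25 + 1×10 + 1×5 + 3×1
Total coins = 2 + 1 + 1 + 1 + 3 = 8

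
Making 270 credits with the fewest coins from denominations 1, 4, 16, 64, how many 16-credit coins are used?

0

270 = 4×64 + 3×4 + 2×1
Count of 16: 0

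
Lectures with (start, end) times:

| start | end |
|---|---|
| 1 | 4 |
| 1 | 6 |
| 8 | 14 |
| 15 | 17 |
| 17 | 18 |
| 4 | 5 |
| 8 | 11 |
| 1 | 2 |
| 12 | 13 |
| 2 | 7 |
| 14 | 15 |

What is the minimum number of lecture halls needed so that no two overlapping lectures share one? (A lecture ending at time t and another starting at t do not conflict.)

starts: [1, 1, 1, 2, 4, 8, 8, 12, 14, 15, 17]
ends:   [2, 4, 5, 6, 7, 11, 13, 14, 15, 17, 18]
s1→1 s1→2 s1→3  — peak 3.

3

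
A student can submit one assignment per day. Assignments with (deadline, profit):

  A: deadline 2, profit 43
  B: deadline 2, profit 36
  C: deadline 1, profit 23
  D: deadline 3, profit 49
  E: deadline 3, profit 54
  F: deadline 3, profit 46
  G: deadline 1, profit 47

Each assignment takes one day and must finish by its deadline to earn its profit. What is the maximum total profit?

150

Profit order: E=54 D=49 G=47 F=46 A=43 B=36 C=23
Assign: E→slot 3, D→slot 2, G→slot 1, F skipped, A skipped, B skipped, C skipped.
Slots: [1:G] [2:D] [3:E]
Profit = 47 + 49 + 54 = 150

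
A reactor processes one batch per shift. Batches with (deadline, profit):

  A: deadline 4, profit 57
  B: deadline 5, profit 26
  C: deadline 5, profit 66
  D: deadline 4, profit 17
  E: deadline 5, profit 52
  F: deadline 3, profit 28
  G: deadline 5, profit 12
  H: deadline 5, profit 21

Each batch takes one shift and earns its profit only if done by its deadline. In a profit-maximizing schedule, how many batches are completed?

By profit: C(d5,66), A(d4,57), E(d5,52), F(d3,28), B(d5,26), H(d5,21), D(d4,17), G(d5,12)
C→slot 5; A→slot 4; E→slot 3; F→slot 2; B→slot 1; H skipped; D skipped; G skipped.
5 of 8 scheduled.

5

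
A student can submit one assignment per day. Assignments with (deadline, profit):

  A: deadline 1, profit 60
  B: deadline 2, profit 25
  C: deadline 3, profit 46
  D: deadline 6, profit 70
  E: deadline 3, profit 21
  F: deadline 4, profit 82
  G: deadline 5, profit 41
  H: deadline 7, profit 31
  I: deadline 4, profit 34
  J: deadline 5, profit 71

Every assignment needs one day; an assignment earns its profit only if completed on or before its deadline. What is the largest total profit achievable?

Take jobs in profit order; each goes to the latest open slot no later than its deadline.
By profit: F(d4,82), J(d5,71), D(d6,70), A(d1,60), C(d3,46), G(d5,41), I(d4,34), H(d7,31), B(d2,25), E(d3,21)
F→slot 4; J→slot 5; D→slot 6; A→slot 1; C→slot 3; G→slot 2; I skipped; H→slot 7; B skipped; E skipped.
Profit = 60 + 41 + 46 + 82 + 71 + 70 + 31 = 401

401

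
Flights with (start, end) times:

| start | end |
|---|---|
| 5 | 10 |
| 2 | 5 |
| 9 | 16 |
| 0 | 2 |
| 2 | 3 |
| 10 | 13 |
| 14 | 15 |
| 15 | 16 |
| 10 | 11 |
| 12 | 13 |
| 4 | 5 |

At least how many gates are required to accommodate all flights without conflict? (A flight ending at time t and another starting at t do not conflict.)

3

starts: [0, 2, 2, 4, 5, 9, 10, 10, 12, 14, 15]
ends:   [2, 3, 5, 5, 10, 11, 13, 13, 15, 16, 16]
s0→1 e2→0 s2→1 s2→2 e3→1 s4→2 e5→1 e5→0 s5→1 s9→2 e10→1 s10→2 s10→3  — peak 3.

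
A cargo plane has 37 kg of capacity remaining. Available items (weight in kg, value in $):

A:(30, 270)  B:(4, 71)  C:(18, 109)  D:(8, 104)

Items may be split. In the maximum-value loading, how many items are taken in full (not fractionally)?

Sort by value per unit weight and fill in that order.
Ratios (sorted): B 17.75, D 13.00, A 9.00, C 6.06
take B (4 @ 71); take D (8 @ 104); take 25/30 of A → 225.00. Capacity used 37/37.
2 item(s) taken whole; one partial (take 25/30 of A).

2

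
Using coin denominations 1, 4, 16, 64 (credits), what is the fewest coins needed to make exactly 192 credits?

3

Use the largest denomination that fits, subtract, and repeat.
192 = 3×64
Total coins = 3 = 3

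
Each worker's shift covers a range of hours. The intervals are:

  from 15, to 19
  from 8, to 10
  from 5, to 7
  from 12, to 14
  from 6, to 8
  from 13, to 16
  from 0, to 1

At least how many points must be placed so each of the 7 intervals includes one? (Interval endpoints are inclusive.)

By right end: [0,1]  [5,7]  [6,8]  [8,10]  [12,14]  [13,16]  [15,19]
[0,1] uncovered → point at 1; [5,7] uncovered → point at 7; [8,10] uncovered → point at 10; [12,14] uncovered → point at 14; [15,19] uncovered → point at 19.
Points: 1, 7, 10, 14, 19 (5 total).

5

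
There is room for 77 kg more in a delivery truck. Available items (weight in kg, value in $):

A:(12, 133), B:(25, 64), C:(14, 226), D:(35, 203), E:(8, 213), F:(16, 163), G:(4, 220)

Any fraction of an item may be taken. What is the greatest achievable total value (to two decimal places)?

Sort by value per unit weight and fill in that order.
Order: G (220/4=55.00) > E (213/8=26.62) > C (226/14=16.14) > A (133/12=11.08) > F (163/16=10.19) > D (203/35=5.80) > B (64/25=2.56)
Fill: take G (4 @ 220) → take E (8 @ 213) → take C (14 @ 226) → take A (12 @ 133) → take F (16 @ 163) → take 23/35 of D → 133.40; 77/77 used.
Total value = 1088.40

1088.40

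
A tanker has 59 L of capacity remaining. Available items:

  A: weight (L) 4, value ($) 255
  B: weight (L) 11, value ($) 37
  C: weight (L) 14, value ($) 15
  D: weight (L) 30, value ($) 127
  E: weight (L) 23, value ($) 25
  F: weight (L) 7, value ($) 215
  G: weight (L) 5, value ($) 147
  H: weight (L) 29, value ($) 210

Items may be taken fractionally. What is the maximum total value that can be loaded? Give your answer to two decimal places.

Ratios (sorted): A 63.75, F 30.71, G 29.40, H 7.24, D 4.23, B 3.36, E 1.09, C 1.07
take A (4 @ 255); take F (7 @ 215); take G (5 @ 147); take H (29 @ 210); take 14/30 of D → 59.27. Capacity used 59/59.
Total value = 886.27

886.27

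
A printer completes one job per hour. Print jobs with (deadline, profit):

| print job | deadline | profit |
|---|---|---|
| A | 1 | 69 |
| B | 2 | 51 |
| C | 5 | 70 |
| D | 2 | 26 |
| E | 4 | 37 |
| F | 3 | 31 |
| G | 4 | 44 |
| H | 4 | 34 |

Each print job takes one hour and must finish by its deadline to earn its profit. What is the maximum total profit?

Profit order: C=70 A=69 B=51 G=44 E=37 H=34 F=31 D=26
Assign: C→slot 5, A→slot 1, B→slot 2, G→slot 4, E→slot 3, H skipped, F skipped, D skipped.
Slots: [1:A] [2:B] [3:E] [4:G] [5:C]
Profit = 69 + 51 + 37 + 44 + 70 = 271

271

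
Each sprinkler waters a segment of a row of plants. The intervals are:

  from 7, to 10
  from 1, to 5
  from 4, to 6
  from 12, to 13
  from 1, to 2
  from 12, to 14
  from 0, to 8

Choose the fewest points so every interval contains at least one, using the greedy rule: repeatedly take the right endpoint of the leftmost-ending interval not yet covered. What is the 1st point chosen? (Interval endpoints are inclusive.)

Sorted: [1,2] [1,5] [4,6] [0,8] [7,10] [12,13] [12,14]
{[1,2],[1,5]} hit by 2; {[4,6],[0,8]} hit by 6; {[7,10]} hit by 10; {[12,13],[12,14]} hit by 13.
Points: 2, 6, 10, 13 (4 total).

2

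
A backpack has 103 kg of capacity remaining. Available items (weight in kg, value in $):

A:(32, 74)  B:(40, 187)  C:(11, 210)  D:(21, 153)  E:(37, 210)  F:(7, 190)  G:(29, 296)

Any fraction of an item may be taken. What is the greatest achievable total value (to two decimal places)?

1047.65

Greedy by value/weight ratio, highest first.
Ratios (sorted): F 27.14, C 19.09, G 10.21, D 7.29, E 5.68, B 4.67, A 2.31
take F (7 @ 190); take C (11 @ 210); take G (29 @ 296); take D (21 @ 153); take 35/37 of E → 198.65. Capacity used 103/103.
Total value = 1047.65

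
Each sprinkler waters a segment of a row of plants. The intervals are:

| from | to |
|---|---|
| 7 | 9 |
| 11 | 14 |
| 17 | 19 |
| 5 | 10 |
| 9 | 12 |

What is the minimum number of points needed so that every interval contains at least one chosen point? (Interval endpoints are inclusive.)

Process intervals by earliest right end; each time one isn't hit yet, stab at its right endpoint.
By right end: [7,9]  [5,10]  [9,12]  [11,14]  [17,19]
[7,9] uncovered → point at 9; [11,14] uncovered → point at 14; [17,19] uncovered → point at 19.
Points: 9, 14, 19 (3 total).

3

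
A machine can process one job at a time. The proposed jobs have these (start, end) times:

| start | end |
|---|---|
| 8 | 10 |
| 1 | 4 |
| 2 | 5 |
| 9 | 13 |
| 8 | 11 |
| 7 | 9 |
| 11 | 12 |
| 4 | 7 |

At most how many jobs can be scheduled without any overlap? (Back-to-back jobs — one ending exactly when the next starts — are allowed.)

By end time: (1,4), (2,5), (4,7), (7,9), (8,10), (8,11), (11,12), (9,13).
Pick (1,4); next start ≥ 4 → (4,7); next start ≥ 7 → (7,9); next start ≥ 9 → (11,12).
Selected 4 jobs.

4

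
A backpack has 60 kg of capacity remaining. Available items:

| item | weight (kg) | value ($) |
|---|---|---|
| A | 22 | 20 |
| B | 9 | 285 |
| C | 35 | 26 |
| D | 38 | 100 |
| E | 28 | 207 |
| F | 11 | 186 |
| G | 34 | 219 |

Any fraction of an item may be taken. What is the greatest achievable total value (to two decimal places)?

Ratios (sorted): B 31.67, F 16.91, E 7.39, G 6.44, D 2.63, A 0.91, C 0.74
take B (9 @ 285); take F (11 @ 186); take E (28 @ 207); take 12/34 of G → 77.29. Capacity used 60/60.
Total value = 755.29

755.29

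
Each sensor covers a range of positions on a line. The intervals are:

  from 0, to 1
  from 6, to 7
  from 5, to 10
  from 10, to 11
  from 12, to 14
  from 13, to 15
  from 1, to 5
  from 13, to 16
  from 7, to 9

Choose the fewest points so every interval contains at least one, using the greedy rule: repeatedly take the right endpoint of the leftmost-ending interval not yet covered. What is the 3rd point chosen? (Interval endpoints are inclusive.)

Sort by right endpoint; whenever an interval is uncovered, place a point at its right end.
Sorted: [0,1] [1,5] [6,7] [7,9] [5,10] [10,11] [12,14] [13,15] [13,16]
{[0,1],[1,5]} hit by 1; {[6,7],[7,9],[5,10]} hit by 7; {[10,11]} hit by 11; {[12,14],[13,15],[13,16]} hit by 14.
Points: 1, 7, 11, 14 (4 total).

11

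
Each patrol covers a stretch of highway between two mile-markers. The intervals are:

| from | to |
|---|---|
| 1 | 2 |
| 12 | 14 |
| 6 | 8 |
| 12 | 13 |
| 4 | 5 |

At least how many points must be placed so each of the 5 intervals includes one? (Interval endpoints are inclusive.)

Sort by right endpoint; whenever an interval is uncovered, place a point at its right end.
Sorted: [1,2] [4,5] [6,8] [12,13] [12,14]
{[1,2]} hit by 2; {[4,5]} hit by 5; {[6,8]} hit by 8; {[12,13],[12,14]} hit by 13.
Points: 2, 5, 8, 13 (4 total).

4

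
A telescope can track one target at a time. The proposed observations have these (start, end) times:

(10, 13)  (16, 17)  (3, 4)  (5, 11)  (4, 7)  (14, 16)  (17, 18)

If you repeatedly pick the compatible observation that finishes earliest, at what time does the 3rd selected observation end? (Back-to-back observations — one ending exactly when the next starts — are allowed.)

Sorted by end: (3,4)  (4,7)  (5,11)  (10,13)  (14,16)  (16,17)  (17,18)
take (3,4); take (4,7); take (10,13); take (14,16); take (16,17); take (17,18).
Selected: (3,4) (4,7) (10,13) (14,16) (16,17) (17,18)

13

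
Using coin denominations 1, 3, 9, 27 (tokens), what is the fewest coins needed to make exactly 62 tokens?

62 − 2×27→8 − 2×3→2 − 2×1→0
Total coins = 2 + 2 + 2 = 6

6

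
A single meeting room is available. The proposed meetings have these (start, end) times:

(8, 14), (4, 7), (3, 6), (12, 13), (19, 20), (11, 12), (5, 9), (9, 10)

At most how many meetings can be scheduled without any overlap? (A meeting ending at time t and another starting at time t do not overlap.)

Greedy by earliest finish: after sorting by end time, pick each interval compatible with the last pick.
By end time: (3,6), (4,7), (5,9), (9,10), (11,12), (12,13), (8,14), (19,20).
Pick (3,6); next start ≥ 6 → (9,10); next start ≥ 10 → (11,12); next start ≥ 12 → (12,13); next start ≥ 13 → (19,20).
Selected 5 meetings.

5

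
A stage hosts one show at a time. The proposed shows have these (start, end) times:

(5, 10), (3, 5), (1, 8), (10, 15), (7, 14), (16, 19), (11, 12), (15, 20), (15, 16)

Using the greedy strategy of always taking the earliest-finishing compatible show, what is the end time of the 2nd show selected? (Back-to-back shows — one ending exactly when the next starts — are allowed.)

10

Greedy by earliest finish: after sorting by end time, pick each interval compatible with the last pick.
Sorted by end: (3,5)  (1,8)  (5,10)  (11,12)  (7,14)  (10,15)  (15,16)  (16,19)  (15,20)
take (3,5); take (5,10); take (11,12); take (15,16); take (16,19); skip (15,20).
Selected: (3,5) (5,10) (11,12) (15,16) (16,19)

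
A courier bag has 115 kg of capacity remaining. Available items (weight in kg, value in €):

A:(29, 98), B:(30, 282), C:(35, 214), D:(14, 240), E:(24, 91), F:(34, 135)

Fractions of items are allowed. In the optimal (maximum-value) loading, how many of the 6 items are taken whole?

Sort by value per unit weight and fill in that order.
Ratios (sorted): D 17.14, B 9.40, C 6.11, F 3.97, E 3.79, A 3.38
take D (14 @ 240); take B (30 @ 282); take C (35 @ 214); take F (34 @ 135); take 2/24 of E → 7.58. Capacity used 115/115.
4 item(s) taken whole; one partial (take 2/24 of E).

4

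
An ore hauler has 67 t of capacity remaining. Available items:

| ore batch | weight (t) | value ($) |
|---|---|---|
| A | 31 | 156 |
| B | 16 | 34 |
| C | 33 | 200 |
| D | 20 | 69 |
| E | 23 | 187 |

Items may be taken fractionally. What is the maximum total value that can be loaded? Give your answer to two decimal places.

442.35

Sort by value per unit weight and fill in that order.
Order: E (187/23=8.13) > C (200/33=6.06) > A (156/31=5.03) > D (69/20=3.45) > B (34/16=2.12)
Fill: take E (23 @ 187) → take C (33 @ 200) → take 11/31 of A → 55.35; 67/67 used.
Total value = 442.35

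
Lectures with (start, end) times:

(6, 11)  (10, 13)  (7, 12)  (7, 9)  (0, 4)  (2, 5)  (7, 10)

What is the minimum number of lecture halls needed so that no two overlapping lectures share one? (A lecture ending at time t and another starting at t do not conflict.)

4

Count concurrent intervals with a sweep; the peak is the room count.
starts: [0, 2, 6, 7, 7, 7, 10]
ends:   [4, 5, 9, 10, 11, 12, 13]
s0→1 s2→2 e4→1 e5→0 s6→1 s7→2 s7→3 s7→4  — peak 4.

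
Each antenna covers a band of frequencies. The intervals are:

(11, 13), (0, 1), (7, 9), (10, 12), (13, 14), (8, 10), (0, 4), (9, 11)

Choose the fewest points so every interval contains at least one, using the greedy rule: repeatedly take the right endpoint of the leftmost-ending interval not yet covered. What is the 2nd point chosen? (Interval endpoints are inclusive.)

Sorted: [0,1] [0,4] [7,9] [8,10] [9,11] [10,12] [11,13] [13,14]
{[0,1],[0,4]} hit by 1; {[7,9],[8,10],[9,11]} hit by 9; {[10,12],[11,13]} hit by 12; {[13,14]} hit by 14.
Points: 1, 9, 12, 14 (4 total).

9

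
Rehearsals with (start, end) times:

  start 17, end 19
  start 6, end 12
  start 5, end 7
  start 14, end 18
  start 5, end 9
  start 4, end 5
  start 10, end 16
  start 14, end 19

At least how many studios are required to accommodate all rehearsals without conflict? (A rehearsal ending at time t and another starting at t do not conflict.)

3

Events (time:±→running): 4:+→1 5:-→0 5:+→1 5:+→2 6:+→3 … peak 3.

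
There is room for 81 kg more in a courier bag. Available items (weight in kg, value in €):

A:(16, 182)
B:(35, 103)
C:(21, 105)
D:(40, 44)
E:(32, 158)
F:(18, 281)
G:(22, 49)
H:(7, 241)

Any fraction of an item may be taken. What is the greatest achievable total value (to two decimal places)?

902.81

Greedy by value/weight ratio, highest first.
Order: H (241/7=34.43) > F (281/18=15.61) > A (182/16=11.38) > C (105/21=5.00) > E (158/32=4.94) > B (103/35=2.94) > G (49/22=2.23) > D (44/40=1.10)
Fill: take H (7 @ 241) → take F (18 @ 281) → take A (16 @ 182) → take C (21 @ 105) → take 19/32 of E → 93.81; 81/81 used.
Total value = 902.81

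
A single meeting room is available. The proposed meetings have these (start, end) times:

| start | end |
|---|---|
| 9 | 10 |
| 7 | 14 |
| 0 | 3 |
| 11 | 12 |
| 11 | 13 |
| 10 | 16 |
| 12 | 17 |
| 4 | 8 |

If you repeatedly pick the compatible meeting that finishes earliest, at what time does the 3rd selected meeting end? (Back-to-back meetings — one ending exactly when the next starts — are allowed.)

Greedy by earliest finish: after sorting by end time, pick each interval compatible with the last pick.
Sorted by end: (0,3)  (4,8)  (9,10)  (11,12)  (11,13)  (7,14)  (10,16)  (12,17)
take (0,3); take (4,8); take (9,10); take (11,12); skip (11,13); skip (7,14); skip (10,16); take (12,17).
Selected: (0,3) (4,8) (9,10) (11,12) (12,17)

10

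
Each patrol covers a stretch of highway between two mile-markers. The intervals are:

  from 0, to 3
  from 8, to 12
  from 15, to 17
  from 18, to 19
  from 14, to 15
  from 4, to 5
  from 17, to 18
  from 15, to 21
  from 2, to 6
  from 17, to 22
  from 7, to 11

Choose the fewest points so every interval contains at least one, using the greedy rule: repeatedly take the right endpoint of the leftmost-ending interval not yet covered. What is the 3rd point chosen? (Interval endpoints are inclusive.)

Process intervals by earliest right end; each time one isn't hit yet, stab at its right endpoint.
By right end: [0,3]  [4,5]  [2,6]  [7,11]  [8,12]  [14,15]  [15,17]  [17,18]  [18,19]  [15,21]  [17,22]
[0,3] uncovered → point at 3; [4,5] uncovered → point at 5; [7,11] uncovered → point at 11; [14,15] uncovered → point at 15; [17,18] uncovered → point at 18.
Points: 3, 5, 11, 15, 18 (5 total).

11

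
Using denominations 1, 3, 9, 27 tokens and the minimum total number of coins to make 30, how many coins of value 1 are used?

0

30 = 1×27 + 1×3
Count of 1: 0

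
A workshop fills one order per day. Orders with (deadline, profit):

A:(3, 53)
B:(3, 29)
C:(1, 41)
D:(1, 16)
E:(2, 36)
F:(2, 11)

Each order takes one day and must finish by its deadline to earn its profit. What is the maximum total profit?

Sort by profit descending; place each in the latest free slot ≤ its deadline.
By profit: A(d3,53), C(d1,41), E(d2,36), B(d3,29), D(d1,16), F(d2,11)
A→slot 3; C→slot 1; E→slot 2; B skipped; D skipped; F skipped.
Profit = 41 + 36 + 53 = 130

130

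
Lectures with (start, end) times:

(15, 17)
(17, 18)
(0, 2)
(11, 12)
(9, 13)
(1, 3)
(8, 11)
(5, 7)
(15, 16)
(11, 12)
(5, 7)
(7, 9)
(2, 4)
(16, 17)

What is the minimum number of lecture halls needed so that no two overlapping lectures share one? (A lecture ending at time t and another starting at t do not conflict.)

The answer is the maximum number of intervals overlapping at any instant.
starts: [0, 1, 2, 5, 5, 7, 8, 9, 11, 11, 15, 15, 16, 17]
ends:   [2, 3, 4, 7, 7, 9, 11, 12, 12, 13, 16, 17, 17, 18]
s0→1 s1→2 e2→1 s2→2 e3→1 e4→0 s5→1 s5→2 e7→1 e7→0 s7→1 s8→2 e9→1 s9→2 e11→1 s11→2 s11→3  — peak 3.

3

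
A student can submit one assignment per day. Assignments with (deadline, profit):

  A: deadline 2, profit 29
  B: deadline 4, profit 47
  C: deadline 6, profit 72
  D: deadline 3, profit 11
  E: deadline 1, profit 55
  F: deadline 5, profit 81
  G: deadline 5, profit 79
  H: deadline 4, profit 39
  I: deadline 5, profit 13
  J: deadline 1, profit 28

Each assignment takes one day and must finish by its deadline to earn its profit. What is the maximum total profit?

Profit order: F=81 G=79 C=72 E=55 B=47 H=39 A=29 J=28 I=13 D=11
Assign: F→slot 5, G→slot 4, C→slot 6, E→slot 1, B→slot 3, H→slot 2, A skipped, J skipped, I skipped, D skipped.
Slots: [1:E] [2:H] [3:B] [4:G] [5:F] [6:C]
Profit = 55 + 39 + 47 + 79 + 81 + 72 = 373

373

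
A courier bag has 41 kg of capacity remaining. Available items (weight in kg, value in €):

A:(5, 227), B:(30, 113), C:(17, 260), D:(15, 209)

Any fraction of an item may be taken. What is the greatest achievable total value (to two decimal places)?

Greedy by value/weight ratio, highest first.
Order: A (227/5=45.40) > C (260/17=15.29) > D (209/15=13.93) > B (113/30=3.77)
Fill: take A (5 @ 227) → take C (17 @ 260) → take D (15 @ 209) → take 4/30 of B → 15.07; 41/41 used.
Total value = 711.07

711.07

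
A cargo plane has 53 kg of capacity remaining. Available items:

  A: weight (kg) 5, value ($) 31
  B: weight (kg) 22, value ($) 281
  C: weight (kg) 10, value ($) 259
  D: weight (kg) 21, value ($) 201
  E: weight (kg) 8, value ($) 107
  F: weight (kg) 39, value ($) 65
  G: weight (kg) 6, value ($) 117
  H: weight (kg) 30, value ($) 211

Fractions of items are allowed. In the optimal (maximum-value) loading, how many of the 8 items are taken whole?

Order: C (259/10=25.90) > G (117/6=19.50) > E (107/8=13.38) > B (281/22=12.77) > D (201/21=9.57) > H (211/30=7.03) > A (31/5=6.20) > F (65/39=1.67)
Fill: take C (10 @ 259) → take G (6 @ 117) → take E (8 @ 107) → take B (22 @ 281) → take 7/21 of D → 67.00; 53/53 used.
4 item(s) taken whole; one partial (take 7/21 of D).

4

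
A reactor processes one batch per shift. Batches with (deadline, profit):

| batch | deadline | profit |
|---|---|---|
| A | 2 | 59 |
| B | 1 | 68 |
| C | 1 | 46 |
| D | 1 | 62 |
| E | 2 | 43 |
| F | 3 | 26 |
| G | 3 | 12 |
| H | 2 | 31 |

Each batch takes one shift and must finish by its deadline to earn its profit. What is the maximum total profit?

Take jobs in profit order; each goes to the latest open slot no later than its deadline.
By profit: B(d1,68), D(d1,62), A(d2,59), C(d1,46), E(d2,43), H(d2,31), F(d3,26), G(d3,12)
B→slot 1; D skipped; A→slot 2; C skipped; E skipped; H skipped; F→slot 3; G skipped.
Profit = 68 + 59 + 26 = 153

153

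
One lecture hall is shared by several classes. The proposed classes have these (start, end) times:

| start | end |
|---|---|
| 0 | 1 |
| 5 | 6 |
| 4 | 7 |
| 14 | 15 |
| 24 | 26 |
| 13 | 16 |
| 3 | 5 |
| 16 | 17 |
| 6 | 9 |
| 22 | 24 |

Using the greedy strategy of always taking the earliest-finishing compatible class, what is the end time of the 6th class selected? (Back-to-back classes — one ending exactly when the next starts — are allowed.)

17

Order by finish time; keep every interval that doesn't clash with the previous kept one.
By end time: (0,1), (3,5), (5,6), (4,7), (6,9), (14,15), (13,16), (16,17), (22,24), (24,26).
Pick (0,1); next start ≥ 1 → (3,5); next start ≥ 5 → (5,6); next start ≥ 6 → (6,9); next start ≥ 9 → (14,15); next start ≥ 15 → (16,17); next start ≥ 17 → (22,24); next start ≥ 24 → (24,26).
Selected: (0,1) (3,5) (5,6) (6,9) (14,15) (16,17) (22,24) (24,26)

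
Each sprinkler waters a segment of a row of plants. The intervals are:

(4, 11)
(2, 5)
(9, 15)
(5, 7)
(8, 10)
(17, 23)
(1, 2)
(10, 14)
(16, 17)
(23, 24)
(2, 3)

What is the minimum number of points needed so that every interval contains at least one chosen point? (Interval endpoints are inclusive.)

5

Sorted: [1,2] [2,3] [2,5] [5,7] [8,10] [4,11] [10,14] [9,15] [16,17] [17,23] [23,24]
{[1,2],[2,3],[2,5]} hit by 2; {[5,7]} hit by 7; {[8,10],[4,11],[10,14],[9,15]} hit by 10; {[16,17],[17,23]} hit by 17; {[23,24]} hit by 24.
Points: 2, 7, 10, 17, 24 (5 total).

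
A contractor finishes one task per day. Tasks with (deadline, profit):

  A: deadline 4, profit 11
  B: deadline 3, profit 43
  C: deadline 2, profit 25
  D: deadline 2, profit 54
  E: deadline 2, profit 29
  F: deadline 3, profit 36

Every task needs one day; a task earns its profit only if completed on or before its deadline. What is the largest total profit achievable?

144

Take jobs in profit order; each goes to the latest open slot no later than its deadline.
By profit: D(d2,54), B(d3,43), F(d3,36), E(d2,29), C(d2,25), A(d4,11)
D→slot 2; B→slot 3; F→slot 1; E skipped; C skipped; A→slot 4.
Profit = 36 + 54 + 43 + 11 = 144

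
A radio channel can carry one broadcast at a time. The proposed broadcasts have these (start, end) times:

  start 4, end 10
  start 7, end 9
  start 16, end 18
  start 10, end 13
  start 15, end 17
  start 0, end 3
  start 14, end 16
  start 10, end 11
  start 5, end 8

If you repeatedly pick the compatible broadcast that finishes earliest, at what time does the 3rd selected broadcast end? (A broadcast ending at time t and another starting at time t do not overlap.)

Sorted by end: (0,3)  (5,8)  (7,9)  (4,10)  (10,11)  (10,13)  (14,16)  (15,17)  (16,18)
take (0,3); take (5,8); take (10,11); take (14,16); skip (15,17); take (16,18).
Selected: (0,3) (5,8) (10,11) (14,16) (16,18)

11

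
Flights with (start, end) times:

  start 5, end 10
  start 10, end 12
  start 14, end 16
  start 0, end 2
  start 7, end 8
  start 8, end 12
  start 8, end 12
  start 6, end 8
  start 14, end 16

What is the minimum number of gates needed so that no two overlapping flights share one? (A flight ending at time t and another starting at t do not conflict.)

Count concurrent intervals with a sweep; the peak is the room count.
Events (time:±→running): 0:+→1 2:-→0 5:+→1 6:+→2 7:+→3 … peak 3.

3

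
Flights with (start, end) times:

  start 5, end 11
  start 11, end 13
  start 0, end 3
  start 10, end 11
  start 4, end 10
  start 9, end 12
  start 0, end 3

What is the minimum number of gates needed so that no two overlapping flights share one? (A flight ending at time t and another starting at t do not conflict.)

Events (time:±→running): 0:+→1 0:+→2 3:-→1 3:-→0 4:+→1 5:+→2 9:+→3 … peak 3.

3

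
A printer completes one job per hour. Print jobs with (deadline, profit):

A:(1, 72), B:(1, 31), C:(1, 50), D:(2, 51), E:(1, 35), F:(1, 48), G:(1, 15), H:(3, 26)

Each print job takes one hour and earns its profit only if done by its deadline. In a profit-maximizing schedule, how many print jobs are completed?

3

Profit order: A=72 D=51 C=50 F=48 E=35 B=31 H=26 G=15
Assign: A→slot 1, D→slot 2, C skipped, F skipped, E skipped, B skipped, H→slot 3, G skipped.
Slots: [1:A] [2:D] [3:H]
3 of 8 scheduled.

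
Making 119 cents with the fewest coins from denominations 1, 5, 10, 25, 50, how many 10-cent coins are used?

1

Use the largest denomination that fits, subtract, and repeat.
119 = 2×50 + 1×10 + 1×5 + 4×1
Count of 10: 1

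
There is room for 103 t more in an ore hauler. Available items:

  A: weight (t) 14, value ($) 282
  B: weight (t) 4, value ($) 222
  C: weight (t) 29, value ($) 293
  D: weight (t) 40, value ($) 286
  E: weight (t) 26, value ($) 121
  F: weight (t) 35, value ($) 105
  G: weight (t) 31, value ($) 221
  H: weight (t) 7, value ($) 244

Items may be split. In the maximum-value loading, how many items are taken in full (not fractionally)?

Greedy by value/weight ratio, highest first.
Ratios (sorted): B 55.50, H 34.86, A 20.14, C 10.10, D 7.15, G 7.13, E 4.65, F 3.00
take B (4 @ 222); take H (7 @ 244); take A (14 @ 282); take C (29 @ 293); take D (40 @ 286); take 9/31 of G → 64.16. Capacity used 103/103.
5 item(s) taken whole; one partial (take 9/31 of G).

5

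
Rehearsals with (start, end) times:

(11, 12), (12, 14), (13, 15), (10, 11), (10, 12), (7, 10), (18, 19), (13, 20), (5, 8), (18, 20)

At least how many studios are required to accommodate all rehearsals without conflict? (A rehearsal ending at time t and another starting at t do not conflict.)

starts: [5, 7, 10, 10, 11, 12, 13, 13, 18, 18]
ends:   [8, 10, 11, 12, 12, 14, 15, 19, 20, 20]
s5→1 s7→2 e8→1 e10→0 s10→1 s10→2 e11→1 s11→2 e12→1 e12→0 s12→1 s13→2 s13→3  — peak 3.

3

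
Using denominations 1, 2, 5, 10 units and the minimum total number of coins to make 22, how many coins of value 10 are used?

2

22 − 2×10→2 − 1×2→0
Count of 10: 2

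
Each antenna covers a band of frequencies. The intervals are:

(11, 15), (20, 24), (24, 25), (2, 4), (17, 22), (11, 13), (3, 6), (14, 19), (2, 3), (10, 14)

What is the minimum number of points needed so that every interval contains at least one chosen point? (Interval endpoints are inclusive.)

Sorted: [2,3] [2,4] [3,6] [11,13] [10,14] [11,15] [14,19] [17,22] [20,24] [24,25]
{[2,3],[2,4],[3,6]} hit by 3; {[11,13],[10,14],[11,15]} hit by 13; {[14,19],[17,22]} hit by 19; {[20,24],[24,25]} hit by 24.
Points: 3, 13, 19, 24 (4 total).

4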